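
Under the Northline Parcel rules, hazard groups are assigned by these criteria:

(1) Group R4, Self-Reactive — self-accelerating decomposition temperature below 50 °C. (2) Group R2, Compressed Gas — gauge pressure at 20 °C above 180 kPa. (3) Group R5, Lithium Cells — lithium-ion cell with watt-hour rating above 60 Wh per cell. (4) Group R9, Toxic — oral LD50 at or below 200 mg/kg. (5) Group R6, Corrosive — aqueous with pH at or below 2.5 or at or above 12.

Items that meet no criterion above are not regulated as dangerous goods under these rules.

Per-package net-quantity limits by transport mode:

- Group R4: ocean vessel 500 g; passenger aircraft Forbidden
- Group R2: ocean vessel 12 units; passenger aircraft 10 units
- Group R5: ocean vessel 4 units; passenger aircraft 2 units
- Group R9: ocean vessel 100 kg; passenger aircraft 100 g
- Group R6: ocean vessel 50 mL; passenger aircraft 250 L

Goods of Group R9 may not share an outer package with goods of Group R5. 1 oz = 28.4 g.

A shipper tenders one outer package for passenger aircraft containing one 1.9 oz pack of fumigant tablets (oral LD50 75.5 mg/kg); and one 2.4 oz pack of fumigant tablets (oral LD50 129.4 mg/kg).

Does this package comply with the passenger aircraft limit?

With oral LD50 75.5 mg/kg (≤ 200 mg/kg), the fumigant tablets fall in Group R9.
Fumigant tablets: oral LD50 129.4 mg/kg ≤ 200 mg/kg → Group R9 (Toxic).
Group R9 net quantity: (one 1.9 oz pack = 53.96 g) + (one 2.4 oz pack = 68.16 g) = 122.12 g.
122.12 g exceeds the passenger aircraft limit of 100 g for Group R9.

No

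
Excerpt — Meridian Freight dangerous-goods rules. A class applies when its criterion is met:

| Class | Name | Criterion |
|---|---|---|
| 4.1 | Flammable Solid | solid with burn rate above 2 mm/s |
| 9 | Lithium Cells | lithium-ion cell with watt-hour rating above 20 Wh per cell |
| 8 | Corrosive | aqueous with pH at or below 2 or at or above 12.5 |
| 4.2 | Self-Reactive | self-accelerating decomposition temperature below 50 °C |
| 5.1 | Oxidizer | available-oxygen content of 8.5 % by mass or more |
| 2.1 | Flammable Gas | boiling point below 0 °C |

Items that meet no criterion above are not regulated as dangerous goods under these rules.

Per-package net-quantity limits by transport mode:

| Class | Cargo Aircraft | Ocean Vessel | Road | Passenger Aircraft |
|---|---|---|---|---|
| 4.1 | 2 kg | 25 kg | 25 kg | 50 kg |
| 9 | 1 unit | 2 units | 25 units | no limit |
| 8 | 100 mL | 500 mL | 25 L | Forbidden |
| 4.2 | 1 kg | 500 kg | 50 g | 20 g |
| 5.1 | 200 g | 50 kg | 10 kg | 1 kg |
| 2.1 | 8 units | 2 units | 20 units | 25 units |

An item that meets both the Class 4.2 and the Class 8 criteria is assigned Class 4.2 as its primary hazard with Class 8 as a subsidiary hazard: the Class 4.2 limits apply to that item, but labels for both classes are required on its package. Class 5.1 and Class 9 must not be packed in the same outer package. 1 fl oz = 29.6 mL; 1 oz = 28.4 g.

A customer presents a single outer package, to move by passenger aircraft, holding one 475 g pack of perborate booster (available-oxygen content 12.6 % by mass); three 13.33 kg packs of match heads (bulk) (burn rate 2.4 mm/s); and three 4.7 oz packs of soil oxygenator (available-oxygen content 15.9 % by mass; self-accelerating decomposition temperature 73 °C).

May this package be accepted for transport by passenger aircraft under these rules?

Available-oxygen content 12.6 % by mass meets the Class 5.1 criterion (Oxidizer), so the perborate booster is Class 5.1.
Match heads (bulk): burn rate 2.4 mm/s > 2 mm/s → Class 4.1 (Flammable Solid).
Available-oxygen content 15.9 % by mass meets the Class 5.1 criterion (Oxidizer), so the soil oxygenator is Class 5.1.
Total Class 5.1: 475 g + (three 4.7 oz packs = 400.44 g) = 875.44 g.
875.44 g ≤ 1 kg (passenger aircraft limit, Class 5.1) — within limit.
Class 4.1 quantity: three 13.33 kg packs = 39.99 kg.
39.99 kg is within the passenger aircraft limit of 50 kg for Class 4.1.
The segregation rule (Class 5.1 with Class 9) does not apply to Class 5.1 with Class 4.1.
Every hazard class is within its passenger aircraft limit and no segregation rule is violated.

Yes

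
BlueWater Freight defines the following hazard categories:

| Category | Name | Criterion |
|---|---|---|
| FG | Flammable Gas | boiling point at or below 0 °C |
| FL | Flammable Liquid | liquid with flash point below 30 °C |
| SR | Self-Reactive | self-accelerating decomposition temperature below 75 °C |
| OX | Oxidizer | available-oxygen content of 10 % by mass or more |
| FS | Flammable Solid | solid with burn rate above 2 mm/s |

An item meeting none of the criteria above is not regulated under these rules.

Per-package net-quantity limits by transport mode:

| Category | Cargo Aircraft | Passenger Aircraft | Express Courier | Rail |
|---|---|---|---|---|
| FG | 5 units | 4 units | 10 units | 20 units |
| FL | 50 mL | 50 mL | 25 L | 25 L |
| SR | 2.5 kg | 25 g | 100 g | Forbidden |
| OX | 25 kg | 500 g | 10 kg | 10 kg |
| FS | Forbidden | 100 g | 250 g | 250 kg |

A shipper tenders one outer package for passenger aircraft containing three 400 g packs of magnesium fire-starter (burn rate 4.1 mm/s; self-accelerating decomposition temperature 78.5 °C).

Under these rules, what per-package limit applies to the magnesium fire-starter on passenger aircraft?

100 g

Burn rate 4.1 mm/s meets the Category FS criterion (Flammable Solid), so the magnesium fire-starter is Category FS.
The passenger aircraft limit for Category FS is 100 g.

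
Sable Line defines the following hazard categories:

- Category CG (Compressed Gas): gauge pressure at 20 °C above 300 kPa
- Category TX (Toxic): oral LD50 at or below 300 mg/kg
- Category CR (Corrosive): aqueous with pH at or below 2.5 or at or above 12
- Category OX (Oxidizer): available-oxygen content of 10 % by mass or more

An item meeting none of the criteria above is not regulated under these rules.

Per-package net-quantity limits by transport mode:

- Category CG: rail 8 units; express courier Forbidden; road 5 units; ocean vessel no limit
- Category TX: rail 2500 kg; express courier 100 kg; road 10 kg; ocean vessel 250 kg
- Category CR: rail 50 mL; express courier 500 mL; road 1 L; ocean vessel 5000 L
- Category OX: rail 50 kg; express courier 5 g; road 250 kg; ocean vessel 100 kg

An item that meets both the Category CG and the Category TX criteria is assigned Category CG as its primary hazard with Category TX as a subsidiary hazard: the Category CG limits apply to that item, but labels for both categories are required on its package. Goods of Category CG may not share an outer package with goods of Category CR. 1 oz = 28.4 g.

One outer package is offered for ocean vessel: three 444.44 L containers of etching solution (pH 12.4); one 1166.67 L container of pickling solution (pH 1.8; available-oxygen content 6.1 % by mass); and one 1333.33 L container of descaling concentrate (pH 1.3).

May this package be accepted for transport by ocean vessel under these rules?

Etching solution: pH 12.4 ≥ 12 → Category CR (Corrosive).
The pickling solution has pH 1.8, which is ≤ 2.5, so it is Category CR (Corrosive).
pH 1.3 meets the Category CR criterion (Corrosive), so the descaling concentrate is Category CR.
Total Category CR: (three 444.44 L containers = 1333.32 L) + 1166.67 L + 1333.33 L = 3833.32 L.
That is within the Category CR ocean vessel limit of 5000 L.

Yes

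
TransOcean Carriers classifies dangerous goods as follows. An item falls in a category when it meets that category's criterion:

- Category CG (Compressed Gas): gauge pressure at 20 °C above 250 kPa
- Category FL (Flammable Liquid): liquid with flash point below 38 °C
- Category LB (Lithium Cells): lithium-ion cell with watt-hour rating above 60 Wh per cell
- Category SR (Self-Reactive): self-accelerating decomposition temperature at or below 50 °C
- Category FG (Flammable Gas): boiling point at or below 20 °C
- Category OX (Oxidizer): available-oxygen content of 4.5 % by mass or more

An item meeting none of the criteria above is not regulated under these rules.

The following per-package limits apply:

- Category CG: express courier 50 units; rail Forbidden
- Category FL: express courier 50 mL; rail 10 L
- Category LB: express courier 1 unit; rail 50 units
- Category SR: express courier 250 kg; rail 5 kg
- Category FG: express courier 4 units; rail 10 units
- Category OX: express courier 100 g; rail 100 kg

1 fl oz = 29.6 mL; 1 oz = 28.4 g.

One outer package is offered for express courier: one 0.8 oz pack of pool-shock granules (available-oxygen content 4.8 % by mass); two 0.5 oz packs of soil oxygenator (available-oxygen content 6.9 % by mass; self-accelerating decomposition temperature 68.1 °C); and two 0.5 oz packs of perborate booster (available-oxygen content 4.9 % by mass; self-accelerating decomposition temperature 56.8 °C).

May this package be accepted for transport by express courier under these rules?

With available-oxygen content 4.8 % by mass (≥ 4.5 % by mass), the pool-shock granules fall in Category OX.
Soil oxygenator: available-oxygen content 6.9 % by mass ≥ 4.5 % by mass → Category OX (Oxidizer).
With available-oxygen content 4.9 % by mass (≥ 4.5 % by mass), the perborate booster falls in Category OX.
Total Category OX: (one 0.8 oz pack = 22.72 g) + (two 0.5 oz packs = 28.4 g) + (two 0.5 oz packs = 28.4 g) = 79.52 g.
79.52 g ≤ 100 g (express courier limit, Category OX) — within limit.

Yes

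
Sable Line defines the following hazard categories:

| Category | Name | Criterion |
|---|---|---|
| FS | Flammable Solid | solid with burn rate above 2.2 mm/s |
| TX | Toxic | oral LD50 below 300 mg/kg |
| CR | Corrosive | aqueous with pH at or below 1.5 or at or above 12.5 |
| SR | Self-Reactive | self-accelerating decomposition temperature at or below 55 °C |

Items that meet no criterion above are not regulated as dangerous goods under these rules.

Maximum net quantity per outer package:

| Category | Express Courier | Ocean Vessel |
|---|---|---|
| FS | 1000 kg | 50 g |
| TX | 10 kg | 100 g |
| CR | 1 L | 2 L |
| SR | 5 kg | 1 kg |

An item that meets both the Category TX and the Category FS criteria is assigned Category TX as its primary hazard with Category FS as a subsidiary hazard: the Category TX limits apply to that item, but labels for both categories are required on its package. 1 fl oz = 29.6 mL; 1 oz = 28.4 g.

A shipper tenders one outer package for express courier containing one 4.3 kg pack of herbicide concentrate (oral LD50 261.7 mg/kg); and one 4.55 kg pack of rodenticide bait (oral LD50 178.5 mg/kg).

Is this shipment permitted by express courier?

The herbicide concentrate has oral LD50 261.7 mg/kg, which is < 300 mg/kg, so it is Category TX (Toxic).
With oral LD50 178.5 mg/kg (< 300 mg/kg), the rodenticide bait falls in Category TX.
Category TX net quantity: 4.3 kg + 4.55 kg = 8.85 kg.
8.85 kg is within the express courier limit of 10 kg for Category TX.

Yes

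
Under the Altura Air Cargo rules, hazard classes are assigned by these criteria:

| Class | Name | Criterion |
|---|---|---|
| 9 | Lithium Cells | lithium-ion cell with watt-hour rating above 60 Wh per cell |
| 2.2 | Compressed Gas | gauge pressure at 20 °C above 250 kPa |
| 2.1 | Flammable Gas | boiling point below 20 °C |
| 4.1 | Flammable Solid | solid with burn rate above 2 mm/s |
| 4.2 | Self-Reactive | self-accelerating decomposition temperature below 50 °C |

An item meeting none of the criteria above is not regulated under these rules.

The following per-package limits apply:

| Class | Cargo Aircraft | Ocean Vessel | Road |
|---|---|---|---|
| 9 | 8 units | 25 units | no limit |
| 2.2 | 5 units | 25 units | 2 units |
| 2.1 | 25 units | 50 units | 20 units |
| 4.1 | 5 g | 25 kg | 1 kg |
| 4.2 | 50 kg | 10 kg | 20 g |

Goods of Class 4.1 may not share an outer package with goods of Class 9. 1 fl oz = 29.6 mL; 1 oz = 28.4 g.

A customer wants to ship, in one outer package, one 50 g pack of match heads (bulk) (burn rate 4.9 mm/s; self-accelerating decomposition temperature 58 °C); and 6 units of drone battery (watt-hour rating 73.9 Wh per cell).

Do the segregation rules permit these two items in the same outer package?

No

The match heads (bulk) have burn rate 4.9 mm/s, which is > 2 mm/s, so they are Class 4.1 (Flammable Solid).
With watt-hour rating 73.9 Wh per cell (> 60 Wh per cell), the drone battery falls in Class 9.
Class 4.1 and Class 9 may not share an outer package.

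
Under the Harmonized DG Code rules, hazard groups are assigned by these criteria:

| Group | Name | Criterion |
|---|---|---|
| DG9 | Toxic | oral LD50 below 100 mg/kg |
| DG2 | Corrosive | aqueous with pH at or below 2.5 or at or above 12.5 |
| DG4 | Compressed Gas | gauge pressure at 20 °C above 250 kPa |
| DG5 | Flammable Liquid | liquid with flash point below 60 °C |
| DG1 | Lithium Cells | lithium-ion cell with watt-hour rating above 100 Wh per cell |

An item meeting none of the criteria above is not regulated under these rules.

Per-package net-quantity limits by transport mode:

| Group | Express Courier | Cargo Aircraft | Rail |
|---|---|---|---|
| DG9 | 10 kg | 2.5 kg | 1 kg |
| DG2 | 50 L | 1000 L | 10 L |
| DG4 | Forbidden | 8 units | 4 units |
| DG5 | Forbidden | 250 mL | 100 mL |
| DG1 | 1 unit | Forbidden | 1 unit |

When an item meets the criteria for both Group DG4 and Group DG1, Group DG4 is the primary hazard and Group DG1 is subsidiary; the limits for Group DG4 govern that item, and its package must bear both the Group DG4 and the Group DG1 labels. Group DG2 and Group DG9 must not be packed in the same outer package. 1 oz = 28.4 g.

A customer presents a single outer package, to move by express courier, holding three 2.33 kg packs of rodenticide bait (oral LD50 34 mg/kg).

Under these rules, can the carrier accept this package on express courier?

With oral LD50 34 mg/kg (< 100 mg/kg), the rodenticide bait falls in Group DG9.
Group DG9 quantity: three 2.33 kg packs = 6.99 kg.
6.99 kg ≤ 10 kg (express courier limit, Group DG9) — within limit.

Yes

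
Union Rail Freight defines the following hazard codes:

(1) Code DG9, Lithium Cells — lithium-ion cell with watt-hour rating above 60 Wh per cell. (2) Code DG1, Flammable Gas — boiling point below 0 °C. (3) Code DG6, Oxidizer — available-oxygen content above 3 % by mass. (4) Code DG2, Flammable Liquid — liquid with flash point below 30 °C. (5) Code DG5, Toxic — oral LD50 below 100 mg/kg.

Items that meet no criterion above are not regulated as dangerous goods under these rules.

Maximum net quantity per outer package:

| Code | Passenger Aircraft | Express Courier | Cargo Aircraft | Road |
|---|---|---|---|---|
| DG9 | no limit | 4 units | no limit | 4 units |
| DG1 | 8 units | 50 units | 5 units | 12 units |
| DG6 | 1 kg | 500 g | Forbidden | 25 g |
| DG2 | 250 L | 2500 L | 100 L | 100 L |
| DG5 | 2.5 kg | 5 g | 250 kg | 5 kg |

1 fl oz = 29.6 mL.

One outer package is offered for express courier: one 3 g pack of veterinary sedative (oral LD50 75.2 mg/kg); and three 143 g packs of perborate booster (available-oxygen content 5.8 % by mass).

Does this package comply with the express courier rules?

Yes

With oral LD50 75.2 mg/kg (< 100 mg/kg), the veterinary sedative falls in Code DG5.
The perborate booster has available-oxygen content 5.8 % by mass, which is > 3 % by mass, so it is Code DG6 (Oxidizer).
Code DG5 quantity: 3 g.
3 g ≤ 5 g (express courier limit, Code DG5) — within limit.
Code DG6 quantity: three 143 g packs = 429 g.
429 g ≤ 500 g (express courier limit, Code DG6) — within limit.
Every hazard code is within its express courier limit and no segregation rule is violated.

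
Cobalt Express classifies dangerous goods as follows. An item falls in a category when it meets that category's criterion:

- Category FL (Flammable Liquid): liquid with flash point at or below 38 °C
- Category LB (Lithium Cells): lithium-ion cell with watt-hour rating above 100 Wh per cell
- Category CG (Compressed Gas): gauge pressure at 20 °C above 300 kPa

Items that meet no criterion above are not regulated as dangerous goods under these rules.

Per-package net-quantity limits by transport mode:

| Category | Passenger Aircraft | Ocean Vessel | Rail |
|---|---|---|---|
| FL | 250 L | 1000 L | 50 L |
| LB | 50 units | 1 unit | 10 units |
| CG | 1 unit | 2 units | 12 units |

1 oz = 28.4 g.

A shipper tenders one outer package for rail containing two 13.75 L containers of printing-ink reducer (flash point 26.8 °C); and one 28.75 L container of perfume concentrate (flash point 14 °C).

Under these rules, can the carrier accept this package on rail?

No

The printing-ink reducer has flash point 26.8 °C, which is ≤ 38 °C, so it is Category FL (Flammable Liquid).
With flash point 14 °C (≤ 38 °C), the perfume concentrate falls in Category FL.
Category FL net quantity: (two 13.75 L containers = 27.5 L) + 28.75 L = 56.25 L.
56.25 L > 50 L (rail limit, Category FL) — over the limit.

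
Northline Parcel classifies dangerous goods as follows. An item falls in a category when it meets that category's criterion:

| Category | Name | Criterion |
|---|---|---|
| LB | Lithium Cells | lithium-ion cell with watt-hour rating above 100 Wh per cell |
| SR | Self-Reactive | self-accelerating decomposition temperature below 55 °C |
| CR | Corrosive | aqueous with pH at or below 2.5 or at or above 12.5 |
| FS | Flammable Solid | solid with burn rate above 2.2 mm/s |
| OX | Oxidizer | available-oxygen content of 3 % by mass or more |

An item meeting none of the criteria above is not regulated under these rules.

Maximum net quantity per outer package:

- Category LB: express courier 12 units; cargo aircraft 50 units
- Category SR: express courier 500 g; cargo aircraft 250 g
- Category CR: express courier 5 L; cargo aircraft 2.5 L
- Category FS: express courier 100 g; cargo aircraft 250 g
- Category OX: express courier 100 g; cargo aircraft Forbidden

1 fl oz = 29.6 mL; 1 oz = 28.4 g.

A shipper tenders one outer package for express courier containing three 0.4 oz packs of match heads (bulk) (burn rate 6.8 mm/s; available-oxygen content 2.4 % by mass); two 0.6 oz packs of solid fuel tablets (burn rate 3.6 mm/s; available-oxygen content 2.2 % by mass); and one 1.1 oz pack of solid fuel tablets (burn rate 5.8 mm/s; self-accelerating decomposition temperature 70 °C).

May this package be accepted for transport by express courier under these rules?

Yes

With burn rate 6.8 mm/s (> 2.2 mm/s), the match heads (bulk) fall in Category FS.
With burn rate 3.6 mm/s (> 2.2 mm/s), the solid fuel tablets fall in Category FS.
Burn rate 5.8 mm/s meets the Category FS criterion (Flammable Solid), so the solid fuel tablets are Category FS.
Category FS net quantity: (three 0.4 oz packs = 34.08 g) + (two 0.6 oz packs = 34.08 g) + (one 1.1 oz pack = 31.24 g) = 99.4 g.
That is within the Category FS express courier limit of 100 g.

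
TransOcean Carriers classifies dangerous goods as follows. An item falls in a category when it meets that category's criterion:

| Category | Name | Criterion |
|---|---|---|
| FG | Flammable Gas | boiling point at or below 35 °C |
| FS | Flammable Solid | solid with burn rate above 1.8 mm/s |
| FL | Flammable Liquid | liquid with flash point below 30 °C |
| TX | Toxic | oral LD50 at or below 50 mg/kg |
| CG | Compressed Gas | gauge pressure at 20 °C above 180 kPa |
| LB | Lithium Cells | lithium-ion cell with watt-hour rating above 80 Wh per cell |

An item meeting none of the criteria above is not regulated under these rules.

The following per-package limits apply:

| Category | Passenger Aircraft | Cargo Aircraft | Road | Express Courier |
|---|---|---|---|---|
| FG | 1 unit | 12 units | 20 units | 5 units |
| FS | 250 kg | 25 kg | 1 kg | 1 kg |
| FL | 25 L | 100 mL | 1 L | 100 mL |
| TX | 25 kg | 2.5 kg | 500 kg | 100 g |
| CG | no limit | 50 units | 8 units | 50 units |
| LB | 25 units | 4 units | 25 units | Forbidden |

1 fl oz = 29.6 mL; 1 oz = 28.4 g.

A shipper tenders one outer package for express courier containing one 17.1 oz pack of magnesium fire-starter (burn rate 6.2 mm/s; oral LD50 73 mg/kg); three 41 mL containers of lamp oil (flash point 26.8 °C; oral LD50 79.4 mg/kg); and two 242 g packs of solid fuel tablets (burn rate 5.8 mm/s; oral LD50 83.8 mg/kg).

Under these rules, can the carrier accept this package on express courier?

With burn rate 6.2 mm/s (> 1.8 mm/s), the magnesium fire-starter falls in Category FS.
With flash point 26.8 °C (< 30 °C), the lamp oil falls in Category FL.
Burn rate 5.8 mm/s meets the Category FS criterion (Flammable Solid), so the solid fuel tablets are Category FS.
Total Category FS: (one 17.1 oz pack = 485.64 g) + (two 242 g packs = 484 g) = 969.64 g.
969.64 g is within the express courier limit of 1 kg for Category FS.
Category FL quantity: three 41 mL containers = 123 mL.
That exceeds the Category FL express courier limit of 100 mL.

No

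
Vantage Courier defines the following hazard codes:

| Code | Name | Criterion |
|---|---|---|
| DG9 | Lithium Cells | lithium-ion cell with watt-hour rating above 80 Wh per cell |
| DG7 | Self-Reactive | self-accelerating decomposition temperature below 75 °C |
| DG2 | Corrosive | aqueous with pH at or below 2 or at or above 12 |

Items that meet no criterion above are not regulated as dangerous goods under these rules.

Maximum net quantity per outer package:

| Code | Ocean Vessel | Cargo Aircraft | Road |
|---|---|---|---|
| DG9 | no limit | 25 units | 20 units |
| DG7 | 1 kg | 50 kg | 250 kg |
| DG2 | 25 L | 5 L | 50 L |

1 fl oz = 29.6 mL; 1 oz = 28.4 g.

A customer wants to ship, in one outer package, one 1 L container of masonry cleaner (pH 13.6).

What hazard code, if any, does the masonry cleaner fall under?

Code DG2

Masonry cleaner: pH 13.6 ≥ 12 → Code DG2 (Corrosive).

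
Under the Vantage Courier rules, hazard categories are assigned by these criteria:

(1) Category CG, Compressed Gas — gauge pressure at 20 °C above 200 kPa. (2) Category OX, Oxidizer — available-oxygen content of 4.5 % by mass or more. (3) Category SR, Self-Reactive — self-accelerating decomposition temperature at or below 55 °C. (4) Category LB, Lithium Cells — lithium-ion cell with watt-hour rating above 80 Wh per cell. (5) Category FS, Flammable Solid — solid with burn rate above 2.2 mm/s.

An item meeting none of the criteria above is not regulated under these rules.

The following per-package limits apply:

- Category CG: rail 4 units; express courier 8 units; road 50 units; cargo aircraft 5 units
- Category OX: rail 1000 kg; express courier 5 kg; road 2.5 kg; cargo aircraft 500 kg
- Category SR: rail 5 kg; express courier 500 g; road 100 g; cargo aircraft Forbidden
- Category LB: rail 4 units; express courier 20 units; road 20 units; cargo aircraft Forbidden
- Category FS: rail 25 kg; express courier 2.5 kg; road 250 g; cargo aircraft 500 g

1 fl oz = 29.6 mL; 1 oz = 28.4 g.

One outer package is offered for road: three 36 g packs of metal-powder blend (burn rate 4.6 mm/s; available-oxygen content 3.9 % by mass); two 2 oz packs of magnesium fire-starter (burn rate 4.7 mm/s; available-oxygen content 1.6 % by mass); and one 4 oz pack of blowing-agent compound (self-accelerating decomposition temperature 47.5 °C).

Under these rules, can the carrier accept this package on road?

With burn rate 4.6 mm/s (> 2.2 mm/s), the metal-powder blend falls in Category FS.
Burn rate 4.7 mm/s meets the Category FS criterion (Flammable Solid), so the magnesium fire-starter is Category FS.
Self-accelerating decomposition temperature 47.5 °C meets the Category SR criterion (Self-Reactive), so the blowing-agent compound is Category SR.
Category FS net quantity: (three 36 g packs = 108 g) + (two 2 oz packs = 113.6 g) = 221.6 g.
221.6 g is within the road limit of 250 g for Category FS.
Category SR quantity: one 4 oz pack = 113.6 g.
That exceeds the Category SR road limit of 100 g.

No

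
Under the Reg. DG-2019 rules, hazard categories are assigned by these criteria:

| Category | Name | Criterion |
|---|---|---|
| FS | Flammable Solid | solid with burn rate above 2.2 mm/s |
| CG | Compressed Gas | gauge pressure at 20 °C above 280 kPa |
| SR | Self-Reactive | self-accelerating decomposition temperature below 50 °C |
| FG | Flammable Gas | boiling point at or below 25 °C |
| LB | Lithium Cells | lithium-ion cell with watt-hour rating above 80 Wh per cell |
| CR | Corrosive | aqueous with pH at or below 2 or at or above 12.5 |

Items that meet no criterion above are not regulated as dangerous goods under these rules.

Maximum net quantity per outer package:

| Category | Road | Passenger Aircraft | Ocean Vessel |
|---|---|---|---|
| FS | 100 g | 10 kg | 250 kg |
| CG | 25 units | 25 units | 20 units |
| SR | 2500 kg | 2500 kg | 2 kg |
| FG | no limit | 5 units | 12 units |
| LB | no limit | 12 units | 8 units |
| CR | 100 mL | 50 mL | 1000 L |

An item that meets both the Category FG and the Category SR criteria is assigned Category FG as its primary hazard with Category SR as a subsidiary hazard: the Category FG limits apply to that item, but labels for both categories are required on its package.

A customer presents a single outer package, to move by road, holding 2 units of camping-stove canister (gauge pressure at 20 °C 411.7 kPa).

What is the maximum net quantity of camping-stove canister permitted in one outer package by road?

25 units

Camping-stove canister: gauge pressure at 20 °C 411.7 kPa > 280 kPa → Category CG (Compressed Gas).
The road limit for Category CG is 25 units.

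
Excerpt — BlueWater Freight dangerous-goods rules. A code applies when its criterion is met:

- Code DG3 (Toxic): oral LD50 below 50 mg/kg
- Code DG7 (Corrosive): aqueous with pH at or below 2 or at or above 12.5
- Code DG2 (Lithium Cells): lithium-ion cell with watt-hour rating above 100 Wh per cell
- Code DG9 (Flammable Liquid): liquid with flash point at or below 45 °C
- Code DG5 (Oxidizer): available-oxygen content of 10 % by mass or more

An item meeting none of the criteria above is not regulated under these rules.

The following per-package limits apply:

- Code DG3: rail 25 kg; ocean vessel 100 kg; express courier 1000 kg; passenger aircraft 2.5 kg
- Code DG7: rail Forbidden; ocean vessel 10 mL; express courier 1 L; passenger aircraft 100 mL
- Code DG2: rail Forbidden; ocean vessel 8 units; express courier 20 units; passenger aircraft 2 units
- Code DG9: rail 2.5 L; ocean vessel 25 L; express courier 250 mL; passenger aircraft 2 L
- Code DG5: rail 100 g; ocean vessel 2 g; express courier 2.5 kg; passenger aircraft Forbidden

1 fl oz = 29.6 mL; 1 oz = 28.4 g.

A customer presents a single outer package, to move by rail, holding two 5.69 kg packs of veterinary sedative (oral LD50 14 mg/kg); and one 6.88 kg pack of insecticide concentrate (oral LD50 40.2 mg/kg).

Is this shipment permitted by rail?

Yes

Veterinary sedative: oral LD50 14 mg/kg < 50 mg/kg → Code DG3 (Toxic).
Insecticide concentrate: oral LD50 40.2 mg/kg < 50 mg/kg → Code DG3 (Toxic).
Total Code DG3: (two 5.69 kg packs = 11.38 kg) + 6.88 kg = 18.26 kg.
18.26 kg is within the rail limit of 25 kg for Code DG3.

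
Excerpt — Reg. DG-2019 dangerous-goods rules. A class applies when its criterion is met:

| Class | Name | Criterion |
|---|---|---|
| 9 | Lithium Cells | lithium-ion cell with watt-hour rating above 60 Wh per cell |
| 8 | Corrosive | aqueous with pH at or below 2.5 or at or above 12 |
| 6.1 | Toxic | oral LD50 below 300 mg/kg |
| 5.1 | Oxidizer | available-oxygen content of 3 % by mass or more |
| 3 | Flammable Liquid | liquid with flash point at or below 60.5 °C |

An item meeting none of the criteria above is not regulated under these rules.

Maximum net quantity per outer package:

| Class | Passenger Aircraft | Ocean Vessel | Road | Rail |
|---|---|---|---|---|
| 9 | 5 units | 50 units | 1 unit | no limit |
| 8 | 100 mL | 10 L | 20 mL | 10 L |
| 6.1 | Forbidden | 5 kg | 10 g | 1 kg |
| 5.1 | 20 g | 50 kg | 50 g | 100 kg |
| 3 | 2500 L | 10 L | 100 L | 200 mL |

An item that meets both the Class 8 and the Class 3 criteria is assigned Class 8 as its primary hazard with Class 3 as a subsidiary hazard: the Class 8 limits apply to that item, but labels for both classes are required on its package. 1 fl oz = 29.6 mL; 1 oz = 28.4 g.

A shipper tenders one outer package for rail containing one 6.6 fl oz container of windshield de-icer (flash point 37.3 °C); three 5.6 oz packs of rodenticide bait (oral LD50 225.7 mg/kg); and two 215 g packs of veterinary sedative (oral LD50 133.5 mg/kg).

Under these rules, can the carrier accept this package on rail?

Windshield de-icer: flash point 37.3 °C ≤ 60.5 °C → Class 3 (Flammable Liquid).
With oral LD50 225.7 mg/kg (< 300 mg/kg), the rodenticide bait falls in Class 6.1.
With oral LD50 133.5 mg/kg (< 300 mg/kg), the veterinary sedative falls in Class 6.1.
Class 6.1 net quantity: (three 5.6 oz packs = 477.12 g) + (two 215 g packs = 430 g) = 907.12 g.
907.12 g ≤ 1 kg (rail limit, Class 6.1) — within limit.
Class 3 quantity: one 6.6 fl oz container = 195.36 mL.
That is within the Class 3 rail limit of 200 mL.
Every hazard class is within its rail limit and no segregation rule is violated.

Yes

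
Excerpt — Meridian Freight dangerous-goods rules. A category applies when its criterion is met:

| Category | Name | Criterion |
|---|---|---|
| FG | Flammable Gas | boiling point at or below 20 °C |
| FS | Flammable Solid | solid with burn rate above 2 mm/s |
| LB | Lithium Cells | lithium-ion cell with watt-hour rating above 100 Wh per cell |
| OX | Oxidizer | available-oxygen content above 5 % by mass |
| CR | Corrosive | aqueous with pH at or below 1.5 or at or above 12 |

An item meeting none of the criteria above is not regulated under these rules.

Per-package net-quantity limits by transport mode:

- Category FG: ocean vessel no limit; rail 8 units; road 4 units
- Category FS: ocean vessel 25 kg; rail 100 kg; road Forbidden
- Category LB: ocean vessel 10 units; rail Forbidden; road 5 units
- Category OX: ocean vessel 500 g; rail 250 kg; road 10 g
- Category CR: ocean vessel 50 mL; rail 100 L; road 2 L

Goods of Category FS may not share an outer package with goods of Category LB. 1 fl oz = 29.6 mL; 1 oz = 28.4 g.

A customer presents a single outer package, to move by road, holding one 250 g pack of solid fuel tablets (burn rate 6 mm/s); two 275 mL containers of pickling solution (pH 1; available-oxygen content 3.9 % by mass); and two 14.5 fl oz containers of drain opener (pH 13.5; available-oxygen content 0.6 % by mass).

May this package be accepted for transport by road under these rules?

No

Solid fuel tablets: burn rate 6 mm/s > 2 mm/s → Category FS (Flammable Solid).
With pH 1 (≤ 1.5), the pickling solution falls in Category CR.
The drain opener has pH 13.5, which is ≥ 12, so it is Category CR (Corrosive).
Category FS quantity: 250 g.
By road, Category FS is Forbidden regardless of quantity.
Category CR net quantity: (two 275 mL containers = 550 mL) + (two 14.5 fl oz containers = 858.4 mL) = 1408.4 mL.
That is within the Category CR road limit of 2 L.
The segregation rule (Category FS with Category LB) does not apply to Category FS with Category CR.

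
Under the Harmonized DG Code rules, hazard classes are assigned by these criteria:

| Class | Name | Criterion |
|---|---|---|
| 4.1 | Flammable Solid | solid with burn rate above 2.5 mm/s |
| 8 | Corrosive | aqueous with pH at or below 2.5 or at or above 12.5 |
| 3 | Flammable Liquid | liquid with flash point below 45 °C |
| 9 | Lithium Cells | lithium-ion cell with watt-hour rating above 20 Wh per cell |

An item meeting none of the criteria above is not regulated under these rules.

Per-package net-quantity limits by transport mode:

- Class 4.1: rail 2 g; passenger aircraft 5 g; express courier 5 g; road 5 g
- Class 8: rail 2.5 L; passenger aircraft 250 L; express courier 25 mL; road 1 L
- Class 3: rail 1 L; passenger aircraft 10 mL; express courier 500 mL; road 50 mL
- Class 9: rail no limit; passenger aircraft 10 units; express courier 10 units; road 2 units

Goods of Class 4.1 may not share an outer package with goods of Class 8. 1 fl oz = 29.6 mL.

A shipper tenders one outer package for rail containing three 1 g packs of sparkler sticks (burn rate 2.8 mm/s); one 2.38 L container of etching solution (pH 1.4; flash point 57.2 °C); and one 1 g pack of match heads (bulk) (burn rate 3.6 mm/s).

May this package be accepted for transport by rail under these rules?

Burn rate 2.8 mm/s meets the Class 4.1 criterion (Flammable Solid), so the sparkler sticks are Class 4.1.
pH 1.4 meets the Class 8 criterion (Corrosive), so the etching solution is Class 8.
With burn rate 3.6 mm/s (> 2.5 mm/s), the match heads (bulk) fall in Class 4.1.
Class 4.1 net quantity: (three 1 g packs = 3 g) + 1 g = 4 g.
That exceeds the Class 4.1 rail limit of 2 g.
Class 8 quantity: 2.38 L.
2.38 L is within the rail limit of 2.5 L for Class 8.
Class 4.1 and Class 8 may not share an outer package.

No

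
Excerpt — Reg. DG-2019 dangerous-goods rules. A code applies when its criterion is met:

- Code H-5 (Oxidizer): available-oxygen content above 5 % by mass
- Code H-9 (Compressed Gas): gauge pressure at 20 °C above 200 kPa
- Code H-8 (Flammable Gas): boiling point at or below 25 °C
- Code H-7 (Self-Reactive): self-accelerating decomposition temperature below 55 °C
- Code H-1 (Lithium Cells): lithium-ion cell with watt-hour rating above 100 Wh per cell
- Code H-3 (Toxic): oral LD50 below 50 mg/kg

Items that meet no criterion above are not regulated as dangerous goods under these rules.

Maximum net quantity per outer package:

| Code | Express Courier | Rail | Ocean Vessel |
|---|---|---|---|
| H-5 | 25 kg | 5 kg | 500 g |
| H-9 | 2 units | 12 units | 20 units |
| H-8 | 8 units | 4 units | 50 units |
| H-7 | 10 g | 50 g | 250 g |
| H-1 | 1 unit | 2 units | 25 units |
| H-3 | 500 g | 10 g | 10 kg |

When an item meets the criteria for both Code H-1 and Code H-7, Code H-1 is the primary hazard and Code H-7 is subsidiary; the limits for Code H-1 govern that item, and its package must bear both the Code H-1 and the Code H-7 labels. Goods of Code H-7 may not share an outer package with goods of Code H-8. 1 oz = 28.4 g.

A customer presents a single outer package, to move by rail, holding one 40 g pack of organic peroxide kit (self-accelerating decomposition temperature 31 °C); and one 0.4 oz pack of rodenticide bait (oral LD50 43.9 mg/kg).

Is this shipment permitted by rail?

The organic peroxide kit has self-accelerating decomposition temperature 31 °C, which is < 55 °C, so it is Code H-7 (Self-Reactive).
Rodenticide bait: oral LD50 43.9 mg/kg < 50 mg/kg → Code H-3 (Toxic).
Code H-7 quantity: 40 g.
40 g ≤ 50 g (rail limit, Code H-7) — within limit.
Code H-3 quantity: one 0.4 oz pack = 11.36 g.
That exceeds the Code H-3 rail limit of 10 g.
The segregation rule (Code H-7 with Code H-8) does not apply to Code H-7 with Code H-3.

No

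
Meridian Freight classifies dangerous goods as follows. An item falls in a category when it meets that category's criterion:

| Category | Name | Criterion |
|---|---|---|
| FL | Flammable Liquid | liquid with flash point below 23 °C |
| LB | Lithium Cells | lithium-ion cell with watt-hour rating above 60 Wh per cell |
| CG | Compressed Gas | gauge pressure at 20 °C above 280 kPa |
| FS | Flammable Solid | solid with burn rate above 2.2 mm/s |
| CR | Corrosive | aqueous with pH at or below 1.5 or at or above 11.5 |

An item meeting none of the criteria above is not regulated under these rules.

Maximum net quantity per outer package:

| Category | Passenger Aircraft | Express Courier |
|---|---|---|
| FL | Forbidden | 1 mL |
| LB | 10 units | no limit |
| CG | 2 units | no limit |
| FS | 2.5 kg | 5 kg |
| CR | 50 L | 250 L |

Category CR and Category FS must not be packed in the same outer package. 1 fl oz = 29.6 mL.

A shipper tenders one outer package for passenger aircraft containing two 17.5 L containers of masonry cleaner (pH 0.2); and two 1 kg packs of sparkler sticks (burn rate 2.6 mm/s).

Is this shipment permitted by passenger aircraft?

pH 0.2 meets the Category CR criterion (Corrosive), so the masonry cleaner is Category CR.
Burn rate 2.6 mm/s meets the Category FS criterion (Flammable Solid), so the sparkler sticks are Category FS.
Category CR quantity: two 17.5 L containers = 35 L.
That is within the Category CR passenger aircraft limit of 50 L.
Category FS quantity: two 1 kg packs = 2 kg.
2 kg is within the passenger aircraft limit of 2.5 kg for Category FS.
Category CR and Category FS may not share an outer package.

No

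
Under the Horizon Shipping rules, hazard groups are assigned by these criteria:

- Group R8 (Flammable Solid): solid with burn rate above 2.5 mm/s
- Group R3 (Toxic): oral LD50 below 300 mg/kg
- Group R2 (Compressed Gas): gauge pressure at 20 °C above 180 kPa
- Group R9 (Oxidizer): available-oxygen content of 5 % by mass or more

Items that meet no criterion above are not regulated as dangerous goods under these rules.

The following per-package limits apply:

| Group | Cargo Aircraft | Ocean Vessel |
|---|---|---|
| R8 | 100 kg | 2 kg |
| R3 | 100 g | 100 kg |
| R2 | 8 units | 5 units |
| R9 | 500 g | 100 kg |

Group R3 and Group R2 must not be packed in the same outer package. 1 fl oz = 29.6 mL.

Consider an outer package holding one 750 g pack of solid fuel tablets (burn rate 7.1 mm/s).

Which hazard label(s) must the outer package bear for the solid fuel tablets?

Group R8

The solid fuel tablets have burn rate 7.1 mm/s, which is > 2.5 mm/s, so they are Group R8 (Flammable Solid).
Only the Group R8 label is required.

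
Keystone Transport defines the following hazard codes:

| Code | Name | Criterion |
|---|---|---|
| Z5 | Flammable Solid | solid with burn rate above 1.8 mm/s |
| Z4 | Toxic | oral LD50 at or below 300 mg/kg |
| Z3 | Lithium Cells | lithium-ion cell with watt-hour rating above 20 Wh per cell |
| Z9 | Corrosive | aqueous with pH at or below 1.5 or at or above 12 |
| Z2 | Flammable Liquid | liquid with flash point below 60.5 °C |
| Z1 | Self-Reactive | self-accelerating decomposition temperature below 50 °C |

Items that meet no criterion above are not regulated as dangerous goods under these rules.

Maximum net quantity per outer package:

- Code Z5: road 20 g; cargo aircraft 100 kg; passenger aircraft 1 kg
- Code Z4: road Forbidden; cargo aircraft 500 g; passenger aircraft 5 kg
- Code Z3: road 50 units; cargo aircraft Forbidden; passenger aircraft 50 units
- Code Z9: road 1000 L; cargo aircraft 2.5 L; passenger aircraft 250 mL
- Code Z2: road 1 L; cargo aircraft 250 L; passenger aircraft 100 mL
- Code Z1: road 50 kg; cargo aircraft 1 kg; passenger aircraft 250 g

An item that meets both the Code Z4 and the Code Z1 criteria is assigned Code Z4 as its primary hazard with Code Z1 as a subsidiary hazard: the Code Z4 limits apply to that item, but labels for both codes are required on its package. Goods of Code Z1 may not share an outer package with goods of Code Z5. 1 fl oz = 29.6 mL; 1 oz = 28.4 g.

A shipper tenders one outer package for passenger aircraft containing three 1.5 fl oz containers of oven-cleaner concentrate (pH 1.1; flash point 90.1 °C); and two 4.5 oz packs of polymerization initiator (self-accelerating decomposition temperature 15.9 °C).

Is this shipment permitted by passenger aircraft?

No

pH 1.1 meets the Code Z9 criterion (Corrosive), so the oven-cleaner concentrate is Code Z9.
The polymerization initiator has self-accelerating decomposition temperature 15.9 °C, which is < 50 °C, so it is Code Z1 (Self-Reactive).
Code Z1 quantity: two 4.5 oz packs = 255.6 g.
255.6 g > 250 g (passenger aircraft limit, Code Z1) — over the limit.
Code Z9 quantity: three 1.5 fl oz containers = 133.2 mL.
133.2 mL is within the passenger aircraft limit of 250 mL for Code Z9.
The segregation rule (Code Z1 with Code Z5) does not apply to Code Z1 with Code Z9.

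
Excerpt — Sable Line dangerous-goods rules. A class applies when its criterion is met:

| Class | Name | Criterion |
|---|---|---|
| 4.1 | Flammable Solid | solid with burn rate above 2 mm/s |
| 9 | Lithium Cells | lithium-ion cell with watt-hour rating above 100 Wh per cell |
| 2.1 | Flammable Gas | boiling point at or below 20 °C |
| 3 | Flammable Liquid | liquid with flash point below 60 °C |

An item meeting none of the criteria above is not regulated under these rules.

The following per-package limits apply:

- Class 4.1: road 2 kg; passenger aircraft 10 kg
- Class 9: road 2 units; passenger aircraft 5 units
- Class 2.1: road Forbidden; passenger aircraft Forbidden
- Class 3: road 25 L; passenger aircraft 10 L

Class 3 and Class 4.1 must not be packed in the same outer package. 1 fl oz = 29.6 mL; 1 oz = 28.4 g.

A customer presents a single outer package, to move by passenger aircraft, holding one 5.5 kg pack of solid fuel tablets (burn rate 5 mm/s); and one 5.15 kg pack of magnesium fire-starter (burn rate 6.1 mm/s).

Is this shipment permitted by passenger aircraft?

No

Burn rate 5 mm/s meets the Class 4.1 criterion (Flammable Solid), so the solid fuel tablets are Class 4.1.
With burn rate 6.1 mm/s (> 2 mm/s), the magnesium fire-starter falls in Class 4.1.
Class 4.1 net quantity: 5.5 kg + 5.15 kg = 10.65 kg.
That exceeds the Class 4.1 passenger aircraft limit of 10 kg.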